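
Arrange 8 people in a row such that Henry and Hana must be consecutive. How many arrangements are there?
Treat the 2 as one block: (8-2+1)! × 2! = 5040 × 2 = 10080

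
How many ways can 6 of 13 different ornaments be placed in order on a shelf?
P(13,6) = 13!/(13-6)! = 1235520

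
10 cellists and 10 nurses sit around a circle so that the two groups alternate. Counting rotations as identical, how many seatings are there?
Fix one of the cellists: (10-1)! ways for the remaining cellists, × 10! ways for the nurses = 362880 × 3628800 = 1316818944000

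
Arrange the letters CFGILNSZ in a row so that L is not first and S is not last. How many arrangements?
By inclusion-exclusion: 8! - 2×(8-1)! + (8-2)! = 40320 - 10080 + 720 = 30960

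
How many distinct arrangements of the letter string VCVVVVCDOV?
10! / (2! × 1! × 6! × 1!) = 2520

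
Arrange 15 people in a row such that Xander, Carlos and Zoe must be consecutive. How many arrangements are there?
Treat the 3 as one block: (15-3+1)! × 3! = 6227020800 × 6 = 37362124800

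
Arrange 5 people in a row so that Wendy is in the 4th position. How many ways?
Fix one position: (5-1)! = 24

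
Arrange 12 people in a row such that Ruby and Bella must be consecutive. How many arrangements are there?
Treat the 2 as one block: (12-2+1)! × 2! = 39916800 × 2 = 79833600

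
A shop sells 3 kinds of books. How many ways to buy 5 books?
C(5+3-1, 3-1) = C(7, 2) = 21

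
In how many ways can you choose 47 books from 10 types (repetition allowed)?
C(47+10-1, 10-1) = C(56, 9) = 7575968400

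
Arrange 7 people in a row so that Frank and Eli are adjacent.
Treat as block: (7-1)! × 2! = 720 × 2 = 1440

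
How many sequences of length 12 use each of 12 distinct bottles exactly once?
12! = 479001600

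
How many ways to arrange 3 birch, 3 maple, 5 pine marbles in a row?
11! / (3! × 3! × 5!) = 9240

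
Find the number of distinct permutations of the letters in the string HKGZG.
5! / (1! × 1! × 2! × 1!) = 60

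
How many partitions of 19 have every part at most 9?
Let r_j(i) = number of partitions of i into parts ≤ j, for i = 0..19. r_1(i) = 1 for all i; r_j(i) = r_{j-1}(i) + r_j(i-j). Rows j = 2..9: ≤2: 1 1 2 2 3 3 4 4 5 5 6 6 7 7 8 8 9 9 10 10; ≤3: 1 1 2 3 4 5 7 8 10 12 14 16 19 21 24 27 30 33 37 40; ≤4: 1 1 2 3 5 6 9 11 15 18 23 27 34 39 47 54 64 72 84 94; ≤5: 1 1 2 3 5 7 10 13 18 23 30 37 47 57 70 84 101 119 141 164; ≤6: 1 1 2 3 5 7 11 14 20 26 35 44 58 71 90 110 136 163 199 235; ≤7: 1 1 2 3 5 7 11 15 21 28 38 49 65 82 105 131 164 201 248 300; ≤8: 1 1 2 3 5 7 11 15 22 29 40 52 70 89 116 146 186 230 288 352; ≤9: 1 1 2 3 5 7 11 15 22 30 41 54 73 94 123 157 201 252 318 393. r_9(19) = 393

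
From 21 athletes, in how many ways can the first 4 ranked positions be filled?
P(21,4) = 21!/(21-4)! = 143640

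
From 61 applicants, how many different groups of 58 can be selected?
C(61,58) = 61!/(58!×3!) = 35990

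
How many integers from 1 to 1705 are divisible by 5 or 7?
⌊1705/5⌋ + ⌊1705/7⌋ - ⌊1705/35⌋ = 341 + 243 - 48 = 536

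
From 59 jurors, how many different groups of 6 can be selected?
C(59,6) = 59!/(6!×53!) = 45057474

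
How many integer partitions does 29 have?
Pentagonal recurrence p(n) = p(n-1) + p(n-2) - p(n-5) - p(n-7) + p(n-12) + p(n-15) - ... gives p(0..28) = 1, 1, 2, 3, 5, 7, 11, 15, 22, 30, 42, 56, 77, 101, 135, 176, 231, 297, 385, 490, 627, 792, 1002, 1255, 1575, 1958, 2436, 3010, 3718. p(29) = p(28) + p(27) - p(24) - p(22) + p(17) + p(14) - p(7) - p(3) = 3718 + 3010 - 1575 - 1002 + 297 + 135 - 15 - 3 = 4565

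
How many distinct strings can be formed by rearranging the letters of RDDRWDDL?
8! / (4! × 1! × 1! × 2!) = 840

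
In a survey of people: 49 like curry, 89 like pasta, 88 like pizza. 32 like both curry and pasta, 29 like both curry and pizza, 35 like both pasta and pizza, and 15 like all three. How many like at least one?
|A∪B∪C| = 49+89+88-32-29-35+15 = 145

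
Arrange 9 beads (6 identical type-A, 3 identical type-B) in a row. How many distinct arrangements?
9! / (6! × 3!) = 84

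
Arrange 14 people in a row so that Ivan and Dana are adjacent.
Treat as block: (14-1)! × 2! = 6227020800 × 2 = 12454041600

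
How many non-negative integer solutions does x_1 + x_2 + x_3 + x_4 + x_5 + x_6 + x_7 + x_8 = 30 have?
C(30+8-1, 8-1) = C(37, 7) = 10295472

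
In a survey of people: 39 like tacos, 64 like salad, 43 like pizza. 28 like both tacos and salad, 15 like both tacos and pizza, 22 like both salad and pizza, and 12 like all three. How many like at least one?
|A∪B∪C| = 39+64+43-28-15-22+12 = 93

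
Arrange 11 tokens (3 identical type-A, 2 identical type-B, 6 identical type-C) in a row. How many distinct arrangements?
11! / (3! × 2! × 6!) = 4620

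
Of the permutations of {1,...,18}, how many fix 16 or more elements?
Exactly j fixed points: C(18,j)·!(18-j); sum over j ≥ 16 (derangement numbers via !m = (m-1)·(!(m-1) + !(m-2)): !0..!2 = 1, 0, 1). Σ_{j=16}^{18} C(18,j)·!(18-j) = C(18,16)·!2 + C(18,17)·!1 + C(18,18)·!0 = 153·1 + 18·0 + 1·1 = 154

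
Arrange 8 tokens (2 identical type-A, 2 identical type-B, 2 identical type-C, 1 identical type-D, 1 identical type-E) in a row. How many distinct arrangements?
8! / (2! × 2! × 2! × 1! × 1!) = 5040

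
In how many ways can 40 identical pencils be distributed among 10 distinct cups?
C(40+10-1, 10-1) = C(49, 9) = 2054455634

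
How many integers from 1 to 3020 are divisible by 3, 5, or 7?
⌊3020/3⌋+⌊3020/5⌋+⌊3020/7⌋ - ⌊3020/15⌋-⌊3020/21⌋-⌊3020/35⌋ + ⌊3020/105⌋ = 1006+604+431 - 201-143-86 + 28 = 1639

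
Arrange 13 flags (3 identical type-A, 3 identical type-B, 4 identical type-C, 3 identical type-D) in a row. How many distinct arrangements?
13! / (3! × 3! × 4! × 3!) = 1201200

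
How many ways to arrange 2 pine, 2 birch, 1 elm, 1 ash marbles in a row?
6! / (2! × 2! × 1! × 1!) = 180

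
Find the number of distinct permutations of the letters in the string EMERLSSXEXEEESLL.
16! / (6! × 3! × 3! × 1! × 2! × 1!) = 403603200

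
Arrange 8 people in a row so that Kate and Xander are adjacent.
Treat as block: (8-1)! × 2! = 5040 × 2 = 10080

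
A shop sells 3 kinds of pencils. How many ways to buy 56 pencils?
C(56+3-1, 3-1) = C(58, 2) = 1653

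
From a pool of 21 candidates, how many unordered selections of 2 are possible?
C(21,2) = 21!/(2!×19!) = 210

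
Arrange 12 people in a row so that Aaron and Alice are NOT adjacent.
Total - adjacent = 12! - (12-1)!×2 = 479001600 - 79833600 = 399168000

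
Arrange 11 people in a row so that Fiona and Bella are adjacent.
Treat as block: (11-1)! × 2! = 3628800 × 2 = 7257600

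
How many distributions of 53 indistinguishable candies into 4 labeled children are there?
C(53+4-1, 4-1) = C(56, 3) = 27720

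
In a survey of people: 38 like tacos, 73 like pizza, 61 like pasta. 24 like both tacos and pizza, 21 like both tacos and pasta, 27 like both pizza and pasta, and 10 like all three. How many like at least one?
|A∪B∪C| = 38+73+61-24-21-27+10 = 110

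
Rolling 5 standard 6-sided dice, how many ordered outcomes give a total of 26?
Coefficient of x^26 in (x + x² + ... + x^6)^5. By inclusion-exclusion on dice exceeding 6: Σ_j (-1)^j C(5,j)·C(26-1-6j, 4) = C(5,0)·C(25,4) - C(5,1)·C(19,4) + C(5,2)·C(13,4) - C(5,3)·C(7,4) = 1·12650 - 5·3876 + 10·715 - 10·35 = 70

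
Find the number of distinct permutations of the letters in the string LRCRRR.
6! / (1! × 1! × 4!) = 30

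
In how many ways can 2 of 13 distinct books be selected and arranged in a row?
P(13,2) = 13!/(13-2)! = 156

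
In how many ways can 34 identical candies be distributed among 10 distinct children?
C(34+10-1, 10-1) = C(43, 9) = 563921995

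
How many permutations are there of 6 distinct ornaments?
6! = 720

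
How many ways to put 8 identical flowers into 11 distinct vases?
C(8+11-1, 11-1) = C(18, 10) = 43758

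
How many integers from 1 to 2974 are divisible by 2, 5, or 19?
⌊2974/2⌋+⌊2974/5⌋+⌊2974/19⌋ - ⌊2974/10⌋-⌊2974/38⌋-⌊2974/95⌋ + ⌊2974/190⌋ = 1487+594+156 - 297-78-31 + 15 = 1846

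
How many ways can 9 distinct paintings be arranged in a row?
9! = 362880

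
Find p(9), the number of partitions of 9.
Pentagonal recurrence p(n) = p(n-1) + p(n-2) - p(n-5) - p(n-7) + p(n-12) + p(n-15) - ... gives p(0..8) = 1, 1, 2, 3, 5, 7, 11, 15, 22. p(9) = p(8) + p(7) - p(4) - p(2) = 22 + 15 - 5 - 2 = 30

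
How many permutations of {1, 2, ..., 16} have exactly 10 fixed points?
Choose the 10 fixed points C(16,10) = 8008, derange the rest: !6 = Σ_{j=0}^{6} (-1)^j·6!/j! = 720 - 720 + 360 - 120 + 30 - 6 + 1 = 265. Product = 8008 × 265 = 2122120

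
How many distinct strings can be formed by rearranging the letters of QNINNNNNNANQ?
12! / (1! × 8! × 1! × 2!) = 5940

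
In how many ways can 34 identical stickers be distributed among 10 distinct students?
C(34+10-1, 10-1) = C(43, 9) = 563921995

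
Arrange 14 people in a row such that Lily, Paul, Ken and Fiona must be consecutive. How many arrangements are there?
Treat the 4 as one block: (14-4+1)! × 4! = 39916800 × 24 = 958003200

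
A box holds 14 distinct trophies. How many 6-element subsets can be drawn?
C(14,6) = 14!/(6!×8!) = 3003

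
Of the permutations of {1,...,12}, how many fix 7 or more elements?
Exactly j fixed points: C(12,j)·!(12-j); sum over j ≥ 7 (derangement numbers via !m = (m-1)·(!(m-1) + !(m-2)): !0..!5 = 1, 0, 1, 2, 9, 44). Σ_{j=7}^{12} C(12,j)·!(12-j) = C(12,7)·!5 + C(12,8)·!4 + C(12,9)·!3 + C(12,10)·!2 + C(12,11)·!1 + C(12,12)·!0 = 792·44 + 495·9 + 220·2 + 66·1 + 12·0 + 1·1 = 39810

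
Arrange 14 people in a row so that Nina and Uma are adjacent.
Treat as block: (14-1)! × 2! = 6227020800 × 2 = 12454041600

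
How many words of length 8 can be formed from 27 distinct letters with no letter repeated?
P(27,8) = 27!/(27-8)! = 89513424000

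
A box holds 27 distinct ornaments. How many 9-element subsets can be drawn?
C(27,9) = 27!/(9!×18!) = 4686825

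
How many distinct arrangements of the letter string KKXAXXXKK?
9! / (1! × 4! × 4!) = 630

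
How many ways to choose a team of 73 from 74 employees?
C(74,73) = 74!/(73!×1!) = 74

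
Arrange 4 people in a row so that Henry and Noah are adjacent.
Treat as block: (4-1)! × 2! = 6 × 2 = 12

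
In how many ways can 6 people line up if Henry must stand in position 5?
Fix one position: (6-1)! = 120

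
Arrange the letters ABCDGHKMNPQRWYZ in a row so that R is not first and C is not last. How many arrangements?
By inclusion-exclusion: 15! - 2×(15-1)! + (15-2)! = 1307674368000 - 174356582400 + 6227020800 = 1139544806400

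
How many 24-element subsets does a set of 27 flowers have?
C(27,24) = 27!/(24!×3!) = 2925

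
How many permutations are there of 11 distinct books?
11! = 39916800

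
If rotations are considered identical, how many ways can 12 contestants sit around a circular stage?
Circular: fix one position, arrange the rest. (12-1)! = 39916800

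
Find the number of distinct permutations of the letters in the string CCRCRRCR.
8! / (4! × 4!) = 70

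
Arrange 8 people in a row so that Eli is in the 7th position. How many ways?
Fix one position: (8-1)! = 5040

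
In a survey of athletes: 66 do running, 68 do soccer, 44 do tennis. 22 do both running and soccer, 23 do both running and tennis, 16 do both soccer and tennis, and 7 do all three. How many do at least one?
|A∪B∪C| = 66+68+44-22-23-16+7 = 124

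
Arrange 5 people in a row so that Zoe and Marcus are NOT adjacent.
Total - adjacent = 5! - (5-1)!×2 = 120 - 48 = 72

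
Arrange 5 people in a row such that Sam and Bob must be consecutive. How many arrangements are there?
Treat the 2 as one block: (5-2+1)! × 2! = 24 × 2 = 48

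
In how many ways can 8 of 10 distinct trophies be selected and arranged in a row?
P(10,8) = 10!/(10-8)! = 1814400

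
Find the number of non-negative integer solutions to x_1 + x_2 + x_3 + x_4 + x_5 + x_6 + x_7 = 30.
C(30+7-1, 7-1) = C(36, 6) = 1947792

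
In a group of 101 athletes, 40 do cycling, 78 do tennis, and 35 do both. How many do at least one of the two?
|A∪B| = |A| + |B| - |A∩B| = 40 + 78 - 35 = 83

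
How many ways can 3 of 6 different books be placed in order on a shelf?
P(6,3) = 6!/(6-3)! = 120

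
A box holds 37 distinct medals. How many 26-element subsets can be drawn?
C(37,26) = 37!/(26!×11!) = 854992152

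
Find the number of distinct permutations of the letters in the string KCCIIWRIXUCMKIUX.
16! / (1! × 2! × 4! × 2! × 1! × 2! × 1! × 3!) = 18162144000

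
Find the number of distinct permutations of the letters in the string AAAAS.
5! / (4! × 1!) = 5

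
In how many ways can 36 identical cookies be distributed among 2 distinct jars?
C(36+2-1, 2-1) = C(37, 1) = 37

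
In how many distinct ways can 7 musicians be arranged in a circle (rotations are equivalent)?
Circular: fix one position, arrange the rest. (7-1)! = 720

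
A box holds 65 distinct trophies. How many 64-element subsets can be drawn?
C(65,64) = 65!/(64!×1!) = 65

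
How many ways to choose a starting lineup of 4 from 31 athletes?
C(31,4) = 31!/(4!×27!) = 31465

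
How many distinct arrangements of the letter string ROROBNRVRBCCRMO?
15! / (3! × 2! × 1! × 1! × 2! × 1! × 5!) = 454053600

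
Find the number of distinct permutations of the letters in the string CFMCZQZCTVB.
11! / (2! × 1! × 1! × 1! × 1! × 1! × 3! × 1!) = 3326400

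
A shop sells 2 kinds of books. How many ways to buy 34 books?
C(34+2-1, 2-1) = C(35, 1) = 35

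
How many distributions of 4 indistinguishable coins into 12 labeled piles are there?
C(4+12-1, 12-1) = C(15, 11) = 1365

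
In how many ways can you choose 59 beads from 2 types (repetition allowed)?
C(59+2-1, 2-1) = C(60, 1) = 60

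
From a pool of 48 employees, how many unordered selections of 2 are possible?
C(48,2) = 48!/(2!×46!) = 1128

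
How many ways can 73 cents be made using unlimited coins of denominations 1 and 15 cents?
Coefficient of x^73 in 1/(1-x^1) · 1/(1-x^15). Use j coins of 15 for j = 0..⌊73/15⌋ = 4, the rest in 1s: 4 + 1 = 5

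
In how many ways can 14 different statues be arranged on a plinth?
14! = 87178291200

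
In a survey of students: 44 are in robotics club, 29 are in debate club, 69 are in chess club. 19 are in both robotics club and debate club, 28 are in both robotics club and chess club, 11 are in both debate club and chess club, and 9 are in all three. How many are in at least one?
|A∪B∪C| = 44+29+69-19-28-11+9 = 93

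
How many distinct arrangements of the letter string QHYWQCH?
7! / (1! × 1! × 2! × 2! × 1!) = 1260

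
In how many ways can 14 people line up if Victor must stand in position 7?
Fix one position: (14-1)! = 6227020800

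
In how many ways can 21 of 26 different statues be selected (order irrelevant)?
C(26,21) = 26!/(21!×5!) = 65780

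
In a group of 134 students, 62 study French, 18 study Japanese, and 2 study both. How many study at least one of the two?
|A∪B| = |A| + |B| - |A∩B| = 62 + 18 - 2 = 78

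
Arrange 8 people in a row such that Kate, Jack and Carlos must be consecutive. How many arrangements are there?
Treat the 3 as one block: (8-3+1)! × 3! = 720 × 6 = 4320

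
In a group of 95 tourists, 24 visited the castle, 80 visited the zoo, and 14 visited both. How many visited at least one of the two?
|A∪B| = |A| + |B| - |A∩B| = 24 + 80 - 14 = 90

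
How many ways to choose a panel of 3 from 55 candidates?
C(55,3) = 55!/(3!×52!) = 26235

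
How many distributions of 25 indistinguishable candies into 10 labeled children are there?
C(25+10-1, 10-1) = C(34, 9) = 52451256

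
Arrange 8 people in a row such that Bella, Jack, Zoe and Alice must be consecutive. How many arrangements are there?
Treat the 4 as one block: (8-4+1)! × 4! = 120 × 24 = 2880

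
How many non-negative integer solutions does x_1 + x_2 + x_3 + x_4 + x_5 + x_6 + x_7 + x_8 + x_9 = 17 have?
C(17+9-1, 9-1) = C(25, 8) = 1081575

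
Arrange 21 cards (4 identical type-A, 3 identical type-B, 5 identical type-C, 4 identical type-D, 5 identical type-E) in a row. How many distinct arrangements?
21! / (4! × 3! × 5! × 4! × 5!) = 1026615189600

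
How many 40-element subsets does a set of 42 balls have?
C(42,40) = 42!/(40!×2!) = 861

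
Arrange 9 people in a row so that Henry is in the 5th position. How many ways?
Fix one position: (9-1)! = 40320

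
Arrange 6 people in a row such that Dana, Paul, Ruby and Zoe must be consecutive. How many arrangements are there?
Treat the 4 as one block: (6-4+1)! × 4! = 6 × 24 = 144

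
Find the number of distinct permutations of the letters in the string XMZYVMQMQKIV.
12! / (1! × 1! × 2! × 1! × 1! × 2! × 1! × 3!) = 19958400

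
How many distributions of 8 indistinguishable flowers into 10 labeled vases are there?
C(8+10-1, 10-1) = C(17, 9) = 24310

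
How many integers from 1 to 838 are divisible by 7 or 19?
⌊838/7⌋ + ⌊838/19⌋ - ⌊838/133⌋ = 119 + 44 - 6 = 157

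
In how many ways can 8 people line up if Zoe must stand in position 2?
Fix one position: (8-1)! = 5040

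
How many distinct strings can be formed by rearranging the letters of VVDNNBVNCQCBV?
13! / (4! × 3! × 1! × 2! × 1! × 2!) = 10810800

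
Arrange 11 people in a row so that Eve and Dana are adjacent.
Treat as block: (11-1)! × 2! = 3628800 × 2 = 7257600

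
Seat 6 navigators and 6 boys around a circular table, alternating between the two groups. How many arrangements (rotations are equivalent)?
Fix one of the navigators: (6-1)! ways for the remaining navigators, × 6! ways for the boys = 120 × 720 = 86400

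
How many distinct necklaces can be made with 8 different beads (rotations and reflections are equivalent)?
(8-1)!/2 = 5040/2 = 2520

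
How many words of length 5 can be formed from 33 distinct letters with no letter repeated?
P(33,5) = 33!/(33-5)! = 28480320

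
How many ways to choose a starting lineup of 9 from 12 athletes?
C(12,9) = 12!/(9!×3!) = 220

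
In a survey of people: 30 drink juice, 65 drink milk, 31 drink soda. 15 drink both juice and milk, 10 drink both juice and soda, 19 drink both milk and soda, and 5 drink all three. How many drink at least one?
|A∪B∪C| = 30+65+31-15-10-19+5 = 87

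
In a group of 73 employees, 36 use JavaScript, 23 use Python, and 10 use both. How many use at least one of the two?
|A∪B| = |A| + |B| - |A∩B| = 36 + 23 - 10 = 49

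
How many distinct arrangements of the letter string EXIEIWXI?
8! / (2! × 3! × 2! × 1!) = 1680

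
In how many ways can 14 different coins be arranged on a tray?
14! = 87178291200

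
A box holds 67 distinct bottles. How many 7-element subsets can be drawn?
C(67,7) = 67!/(7!×60!) = 869648208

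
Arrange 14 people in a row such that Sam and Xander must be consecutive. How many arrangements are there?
Treat the 2 as one block: (14-2+1)! × 2! = 6227020800 × 2 = 12454041600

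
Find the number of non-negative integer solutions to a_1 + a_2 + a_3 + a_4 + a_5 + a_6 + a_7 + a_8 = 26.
C(26+8-1, 8-1) = C(33, 7) = 4272048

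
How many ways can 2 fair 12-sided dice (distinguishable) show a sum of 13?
Coefficient of x^13 in (x + x² + ... + x^12)^2. By inclusion-exclusion on dice exceeding 12: Σ_j (-1)^j C(2,j)·C(13-1-12j, 1) = C(2,0)·C(12,1) = 1·12 = 12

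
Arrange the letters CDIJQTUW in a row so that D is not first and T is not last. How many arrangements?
By inclusion-exclusion: 8! - 2×(8-1)! + (8-2)! = 40320 - 10080 + 720 = 30960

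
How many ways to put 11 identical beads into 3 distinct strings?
C(11+3-1, 3-1) = C(13, 2) = 78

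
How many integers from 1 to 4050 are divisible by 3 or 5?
⌊4050/3⌋ + ⌊4050/5⌋ - ⌊4050/15⌋ = 1350 + 810 - 270 = 1890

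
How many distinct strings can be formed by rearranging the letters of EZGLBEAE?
8! / (1! × 1! × 1! × 1! × 3! × 1!) = 6720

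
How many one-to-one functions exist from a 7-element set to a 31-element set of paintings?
P(31,7) = 31!/(31-7)! = 13253058000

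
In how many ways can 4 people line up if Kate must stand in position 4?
Fix one position: (4-1)! = 6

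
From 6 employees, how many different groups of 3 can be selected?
C(6,3) = 6!/(3!×3!) = 20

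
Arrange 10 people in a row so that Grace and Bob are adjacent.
Treat as block: (10-1)! × 2! = 362880 × 2 = 725760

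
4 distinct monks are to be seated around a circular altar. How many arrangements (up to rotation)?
Circular: fix one position, arrange the rest. (4-1)! = 6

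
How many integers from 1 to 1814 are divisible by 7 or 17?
⌊1814/7⌋ + ⌊1814/17⌋ - ⌊1814/119⌋ = 259 + 106 - 15 = 350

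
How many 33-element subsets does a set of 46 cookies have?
C(46,33) = 46!/(33!×13!) = 101766230790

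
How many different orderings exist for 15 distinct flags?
15! = 1307674368000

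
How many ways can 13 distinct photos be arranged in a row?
13! = 6227020800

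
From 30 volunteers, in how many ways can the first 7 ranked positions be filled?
P(30,7) = 30!/(30-7)! = 10260432000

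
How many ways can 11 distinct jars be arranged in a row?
11! = 39916800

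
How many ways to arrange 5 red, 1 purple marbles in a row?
6! / (5! × 1!) = 6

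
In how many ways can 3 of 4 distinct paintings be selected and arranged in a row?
P(4,3) = 4!/(4-3)! = 24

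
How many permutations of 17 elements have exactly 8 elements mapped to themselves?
Choose the 8 fixed points C(17,8) = 24310, derange the rest: !9 = Σ_{j=0}^{9} (-1)^j·9!/j! = 362880 - 362880 + 181440 - 60480 + 15120 - 3024 + 504 - 72 + 9 - 1 = 133496. Product = 24310 × 133496 = 3245287760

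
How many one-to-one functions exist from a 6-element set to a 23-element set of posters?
P(23,6) = 23!/(23-6)! = 72681840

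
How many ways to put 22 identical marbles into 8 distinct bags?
C(22+8-1, 8-1) = C(29, 7) = 1560780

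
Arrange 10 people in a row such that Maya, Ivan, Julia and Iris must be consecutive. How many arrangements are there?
Treat the 4 as one block: (10-4+1)! × 4! = 5040 × 24 = 120960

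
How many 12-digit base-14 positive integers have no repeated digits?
First digit: 13 choices (nonzero). Then descending: 13 × 13 × 12 × 11 × 10 × 9 × 8 × 7 × 6 × 5 × 4 × 3 = 40475635200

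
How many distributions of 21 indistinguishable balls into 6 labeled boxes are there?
C(21+6-1, 6-1) = C(26, 5) = 65780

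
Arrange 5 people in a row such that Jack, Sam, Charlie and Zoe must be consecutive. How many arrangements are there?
Treat the 4 as one block: (5-4+1)! × 4! = 2 × 24 = 48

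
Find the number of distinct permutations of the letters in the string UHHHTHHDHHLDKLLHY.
17! / (1! × 1! × 1! × 1! × 2! × 3! × 8!) = 735134400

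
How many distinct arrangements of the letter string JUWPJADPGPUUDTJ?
15! / (2! × 3! × 1! × 3! × 1! × 3! × 1! × 1!) = 3027024000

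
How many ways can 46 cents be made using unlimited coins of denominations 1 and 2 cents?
Coefficient of x^46 in 1/(1-x^1) · 1/(1-x^2). Use j coins of 2 for j = 0..⌊46/2⌋ = 23, the rest in 1s: 23 + 1 = 24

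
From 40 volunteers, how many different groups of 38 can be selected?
C(40,38) = 40!/(38!×2!) = 780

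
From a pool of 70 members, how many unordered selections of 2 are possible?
C(70,2) = 70!/(2!×68!) = 2415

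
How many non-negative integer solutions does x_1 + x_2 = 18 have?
C(18+2-1, 2-1) = C(19, 1) = 19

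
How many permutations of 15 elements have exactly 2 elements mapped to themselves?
Choose the 2 fixed points C(15,2) = 105, derange the rest: !13 = Σ_{j=0}^{13} (-1)^j·13!/j! = 6227020800 - 6227020800 + 3113510400 - 1037836800 + 259459200 - 51891840 + 8648640 - 1235520 + 154440 - 17160 + 1716 - 156 + 13 - 1 = 2290792932. Product = 105 × 2290792932 = 240533257860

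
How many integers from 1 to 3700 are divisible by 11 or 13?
⌊3700/11⌋ + ⌊3700/13⌋ - ⌊3700/143⌋ = 336 + 284 - 25 = 595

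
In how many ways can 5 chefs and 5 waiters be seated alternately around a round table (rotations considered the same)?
Fix one of the chefs: (5-1)! ways for the remaining chefs, × 5! ways for the waiters = 24 × 120 = 2880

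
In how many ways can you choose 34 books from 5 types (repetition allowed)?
C(34+5-1, 5-1) = C(38, 4) = 73815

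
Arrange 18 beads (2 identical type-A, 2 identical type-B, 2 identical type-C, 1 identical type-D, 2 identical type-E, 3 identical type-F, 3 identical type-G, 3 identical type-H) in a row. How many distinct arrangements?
18! / (2! × 2! × 2! × 1! × 2! × 3! × 3! × 3!) = 1852538688000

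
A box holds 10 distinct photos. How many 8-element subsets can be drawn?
C(10,8) = 10!/(8!×2!) = 45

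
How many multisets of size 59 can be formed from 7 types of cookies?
C(59+7-1, 7-1) = C(65, 6) = 82598880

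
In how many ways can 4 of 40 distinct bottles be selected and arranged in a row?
P(40,4) = 40!/(40-4)! = 2193360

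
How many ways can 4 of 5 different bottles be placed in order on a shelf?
P(5,4) = 5!/(5-4)! = 120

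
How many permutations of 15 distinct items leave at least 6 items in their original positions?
Exactly j fixed points: C(15,j)·!(15-j); sum over j ≥ 6 (derangement numbers via !m = (m-1)·(!(m-1) + !(m-2)): !0..!9 = 1, 0, 1, 2, 9, 44, 265, 1854, 14833, 133496). Σ_{j=6}^{15} C(15,j)·!(15-j) = C(15,6)·!9 + C(15,7)·!8 + C(15,8)·!7 + C(15,9)·!6 + C(15,10)·!5 + C(15,11)·!4 + C(15,12)·!3 + C(15,13)·!2 + C(15,14)·!1 + C(15,15)·!0 = 5005·133496 + 6435·14833 + 6435·1854 + 5005·265 + 3003·44 + 1365·9 + 455·2 + 105·1 + 15·0 + 1·1 = 777000083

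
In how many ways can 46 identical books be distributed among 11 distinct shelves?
C(46+11-1, 11-1) = C(56, 10) = 35607051480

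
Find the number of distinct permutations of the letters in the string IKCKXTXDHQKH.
12! / (1! × 1! × 1! × 2! × 2! × 3! × 1! × 1!) = 19958400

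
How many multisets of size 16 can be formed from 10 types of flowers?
C(16+10-1, 10-1) = C(25, 9) = 2042975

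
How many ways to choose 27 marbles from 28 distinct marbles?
C(28,27) = 28!/(27!×1!) = 28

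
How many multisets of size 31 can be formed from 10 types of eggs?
C(31+10-1, 10-1) = C(40, 9) = 273438880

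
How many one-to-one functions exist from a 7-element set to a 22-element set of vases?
P(22,7) = 22!/(22-7)! = 859541760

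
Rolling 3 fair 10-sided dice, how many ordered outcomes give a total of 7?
Coefficient of x^7 in (x + x² + ... + x^10)^3. By inclusion-exclusion on dice exceeding 10: Σ_j (-1)^j C(3,j)·C(7-1-10j, 2) = C(3,0)·C(6,2) = 1·15 = 15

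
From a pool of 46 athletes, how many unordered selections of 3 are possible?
C(46,3) = 46!/(3!×43!) = 15180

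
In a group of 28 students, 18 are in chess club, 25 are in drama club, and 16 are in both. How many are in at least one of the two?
|A∪B| = |A| + |B| - |A∩B| = 18 + 25 - 16 = 27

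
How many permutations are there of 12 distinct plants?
12! = 479001600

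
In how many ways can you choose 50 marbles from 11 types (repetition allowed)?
C(50+11-1, 11-1) = C(60, 10) = 75394027566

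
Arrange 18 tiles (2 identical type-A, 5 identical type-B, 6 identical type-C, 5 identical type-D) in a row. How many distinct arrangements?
18! / (2! × 5! × 6! × 5!) = 308756448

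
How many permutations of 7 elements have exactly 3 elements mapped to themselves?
Choose the 3 fixed points C(7,3) = 35, derange the rest: !4 = Σ_{j=0}^{4} (-1)^j·4!/j! = 24 - 24 + 12 - 4 + 1 = 9. Product = 35 × 9 = 315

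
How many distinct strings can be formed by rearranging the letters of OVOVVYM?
7! / (2! × 1! × 3! × 1!) = 420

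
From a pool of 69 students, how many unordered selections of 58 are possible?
C(69,58) = 69!/(58!×11!) = 1823810410032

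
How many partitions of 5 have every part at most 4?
Let r_j(i) = number of partitions of i into parts ≤ j, for i = 0..5. r_1(i) = 1 for all i; r_j(i) = r_{j-1}(i) + r_j(i-j). Rows j = 2..4: ≤2: 1 1 2 2 3 3; ≤3: 1 1 2 3 4 5; ≤4: 1 1 2 3 5 6. r_4(5) = 6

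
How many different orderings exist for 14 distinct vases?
14! = 87178291200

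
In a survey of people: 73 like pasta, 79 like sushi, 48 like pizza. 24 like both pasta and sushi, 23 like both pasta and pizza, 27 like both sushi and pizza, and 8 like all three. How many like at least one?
|A∪B∪C| = 73+79+48-24-23-27+8 = 134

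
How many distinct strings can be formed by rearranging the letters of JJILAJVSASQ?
11! / (2! × 1! × 1! × 2! × 3! × 1! × 1!) = 1663200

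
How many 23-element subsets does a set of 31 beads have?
C(31,23) = 31!/(23!×8!) = 7888725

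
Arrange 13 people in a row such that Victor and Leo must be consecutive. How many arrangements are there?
Treat the 2 as one block: (13-2+1)! × 2! = 479001600 × 2 = 958003200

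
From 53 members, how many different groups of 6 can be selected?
C(53,6) = 53!/(6!×47!) = 22957480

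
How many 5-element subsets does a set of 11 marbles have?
C(11,5) = 11!/(5!×6!) = 462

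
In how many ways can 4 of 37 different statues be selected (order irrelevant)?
C(37,4) = 37!/(4!×33!) = 66045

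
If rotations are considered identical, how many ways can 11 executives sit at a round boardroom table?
Circular: fix one position, arrange the rest. (11-1)! = 3628800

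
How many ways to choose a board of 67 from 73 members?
C(73,67) = 73!/(67!×6!) = 170230452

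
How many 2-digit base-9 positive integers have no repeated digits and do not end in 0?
Last digit: 8 nonzero choices. First digit: 7 (nonzero, ≠last). Middle 0: P(7,0) = 1. Total = 56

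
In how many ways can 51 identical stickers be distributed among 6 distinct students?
C(51+6-1, 6-1) = C(56, 5) = 3819816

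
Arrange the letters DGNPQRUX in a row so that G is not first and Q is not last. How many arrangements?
By inclusion-exclusion: 8! - 2×(8-1)! + (8-2)! = 40320 - 10080 + 720 = 30960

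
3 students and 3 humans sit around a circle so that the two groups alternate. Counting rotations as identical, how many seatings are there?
Fix one of the students: (3-1)! ways for the remaining students, × 3! ways for the humans = 2 × 6 = 12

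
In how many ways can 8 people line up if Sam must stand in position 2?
Fix one position: (8-1)! = 5040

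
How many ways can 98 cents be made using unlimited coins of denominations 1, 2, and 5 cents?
Coefficient of x^98 in 1/(1-x^1) · 1/(1-x^2) · 1/(1-x^5). Case on j = number of 5-cent coins (j = 0..19); remainder r = 98 - 5j is made from {1,2} in ⌊r/2⌋+1 ways. r = 98, 93, 88, 83, 78, 73, 68, 63, 58, 53, 48, 43, 38, 33, 28, 23, 18, 13, 8, 3 → 50 + 47 + 45 + 42 + 40 + 37 + 35 + 32 + 30 + 27 + 25 + 22 + 20 + 17 + 15 + 12 + 10 + 7 + 5 + 2 = 520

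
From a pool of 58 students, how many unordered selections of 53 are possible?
C(58,53) = 58!/(53!×5!) = 4582116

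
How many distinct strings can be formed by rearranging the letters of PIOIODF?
7! / (1! × 1! × 2! × 2! × 1!) = 1260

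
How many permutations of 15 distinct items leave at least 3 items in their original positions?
Exactly j fixed points: C(15,j)·!(15-j); sum over j ≥ 3 (derangement numbers via !m = (m-1)·(!(m-1) + !(m-2)): !0..!12 = 1, 0, 1, 2, 9, 44, 265, 1854, 14833, 133496, 1334961, 14684570, 176214841). Σ_{j=3}^{15} C(15,j)·!(15-j) = C(15,3)·!12 + C(15,4)·!11 + C(15,5)·!10 + C(15,6)·!9 + C(15,7)·!8 + C(15,8)·!7 + C(15,9)·!6 + C(15,10)·!5 + C(15,11)·!4 + C(15,12)·!3 + C(15,13)·!2 + C(15,14)·!1 + C(15,15)·!0 = 455·176214841 + 1365·14684570 + 3003·1334961 + 5005·133496 + 6435·14833 + 6435·1854 + 5005·265 + 3003·44 + 1365·9 + 455·2 + 105·1 + 15·0 + 1·1 = 105008078671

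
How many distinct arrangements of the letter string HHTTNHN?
7! / (3! × 2! × 2!) = 210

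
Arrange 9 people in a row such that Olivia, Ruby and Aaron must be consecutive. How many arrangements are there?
Treat the 3 as one block: (9-3+1)! × 3! = 5040 × 6 = 30240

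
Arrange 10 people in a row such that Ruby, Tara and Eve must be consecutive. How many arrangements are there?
Treat the 3 as one block: (10-3+1)! × 3! = 40320 × 6 = 241920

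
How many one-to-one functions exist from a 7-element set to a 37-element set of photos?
P(37,7) = 37!/(37-7)! = 51889178880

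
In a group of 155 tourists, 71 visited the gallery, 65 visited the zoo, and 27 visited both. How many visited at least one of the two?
|A∪B| = |A| + |B| - |A∩B| = 71 + 65 - 27 = 109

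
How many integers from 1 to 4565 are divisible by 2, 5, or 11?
⌊4565/2⌋+⌊4565/5⌋+⌊4565/11⌋ - ⌊4565/10⌋-⌊4565/22⌋-⌊4565/55⌋ + ⌊4565/110⌋ = 2282+913+415 - 456-207-83 + 41 = 2905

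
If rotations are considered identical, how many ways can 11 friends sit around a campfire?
Circular: fix one position, arrange the rest. (11-1)! = 3628800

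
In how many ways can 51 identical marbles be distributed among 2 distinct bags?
C(51+2-1, 2-1) = C(52, 1) = 52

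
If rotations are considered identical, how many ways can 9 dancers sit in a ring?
Circular: fix one position, arrange the rest. (9-1)! = 40320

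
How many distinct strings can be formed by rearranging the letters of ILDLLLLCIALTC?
13! / (1! × 6! × 1! × 1! × 2! × 2!) = 2162160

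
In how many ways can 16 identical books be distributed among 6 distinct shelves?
C(16+6-1, 6-1) = C(21, 5) = 20349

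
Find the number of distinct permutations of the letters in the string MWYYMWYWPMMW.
12! / (3! × 4! × 4! × 1!) = 138600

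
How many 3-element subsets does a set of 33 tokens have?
C(33,3) = 33!/(3!×30!) = 5456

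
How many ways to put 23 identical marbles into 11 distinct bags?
C(23+11-1, 11-1) = C(33, 10) = 92561040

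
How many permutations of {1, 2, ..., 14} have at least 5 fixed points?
Exactly j fixed points: C(14,j)·!(14-j); sum over j ≥ 5 (derangement numbers via !m = (m-1)·(!(m-1) + !(m-2)): !0..!9 = 1, 0, 1, 2, 9, 44, 265, 1854, 14833, 133496). Σ_{j=5}^{14} C(14,j)·!(14-j) = C(14,5)·!9 + C(14,6)·!8 + C(14,7)·!7 + C(14,8)·!6 + C(14,9)·!5 + C(14,10)·!4 + C(14,11)·!3 + C(14,12)·!2 + C(14,13)·!1 + C(14,14)·!0 = 2002·133496 + 3003·14833 + 3432·1854 + 3003·265 + 2002·44 + 1001·9 + 364·2 + 91·1 + 14·0 + 1·1 = 319059131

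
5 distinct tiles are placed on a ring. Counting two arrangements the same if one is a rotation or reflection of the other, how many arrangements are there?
(5-1)!/2 = 24/2 = 12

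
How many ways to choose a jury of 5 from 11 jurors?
C(11,5) = 11!/(5!×6!) = 462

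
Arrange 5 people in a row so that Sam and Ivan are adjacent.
Treat as block: (5-1)! × 2! = 24 × 2 = 48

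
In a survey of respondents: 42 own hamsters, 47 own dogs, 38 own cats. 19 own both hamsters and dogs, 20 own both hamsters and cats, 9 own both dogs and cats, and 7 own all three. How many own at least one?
|A∪B∪C| = 42+47+38-19-20-9+7 = 86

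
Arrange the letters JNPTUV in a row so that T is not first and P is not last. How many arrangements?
By inclusion-exclusion: 6! - 2×(6-1)! + (6-2)! = 720 - 240 + 24 = 504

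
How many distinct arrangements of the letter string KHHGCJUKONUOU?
13! / (1! × 2! × 2! × 2! × 1! × 1! × 3! × 1!) = 129729600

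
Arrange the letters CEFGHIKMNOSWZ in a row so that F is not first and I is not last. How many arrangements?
By inclusion-exclusion: 13! - 2×(13-1)! + (13-2)! = 6227020800 - 958003200 + 39916800 = 5308934400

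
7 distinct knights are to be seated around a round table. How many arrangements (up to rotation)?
Circular: fix one position, arrange the rest. (7-1)! = 720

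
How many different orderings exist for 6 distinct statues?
6! = 720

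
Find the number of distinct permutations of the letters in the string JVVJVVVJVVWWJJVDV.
17! / (9! × 1! × 2! × 5!) = 4084080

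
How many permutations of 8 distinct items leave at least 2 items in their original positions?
Exactly j fixed points: C(8,j)·!(8-j); sum over j ≥ 2 (derangement numbers via !m = (m-1)·(!(m-1) + !(m-2)): !0..!6 = 1, 0, 1, 2, 9, 44, 265). Σ_{j=2}^{8} C(8,j)·!(8-j) = C(8,2)·!6 + C(8,3)·!5 + C(8,4)·!4 + C(8,5)·!3 + C(8,6)·!2 + C(8,7)·!1 + C(8,8)·!0 = 28·265 + 56·44 + 70·9 + 56·2 + 28·1 + 8·0 + 1·1 = 10655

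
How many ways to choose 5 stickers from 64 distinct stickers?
C(64,5) = 64!/(5!×59!) = 7624512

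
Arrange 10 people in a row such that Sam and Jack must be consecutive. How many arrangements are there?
Treat the 2 as one block: (10-2+1)! × 2! = 362880 × 2 = 725760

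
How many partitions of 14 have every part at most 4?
Let r_j(i) = number of partitions of i into parts ≤ j, for i = 0..14. r_1(i) = 1 for all i; r_j(i) = r_{j-1}(i) + r_j(i-j). Rows j = 2..4: ≤2: 1 1 2 2 3 3 4 4 5 5 6 6 7 7 8; ≤3: 1 1 2 3 4 5 7 8 10 12 14 16 19 21 24; ≤4: 1 1 2 3 5 6 9 11 15 18 23 27 34 39 47. r_4(14) = 47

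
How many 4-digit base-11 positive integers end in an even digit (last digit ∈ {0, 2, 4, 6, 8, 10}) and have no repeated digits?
Last∈{0,2,4,6,8,10}. Last=0: 720. Last nonzero: 5×9×P(9,2) = 3240. Total = 3960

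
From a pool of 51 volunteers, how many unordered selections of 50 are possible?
C(51,50) = 51!/(50!×1!) = 51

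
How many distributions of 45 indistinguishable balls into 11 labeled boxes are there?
C(45+11-1, 11-1) = C(55, 10) = 29248649430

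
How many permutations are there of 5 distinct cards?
5! = 120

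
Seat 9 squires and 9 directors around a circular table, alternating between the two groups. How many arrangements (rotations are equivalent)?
Fix one of the squires: (9-1)! ways for the remaining squires, × 9! ways for the directors = 40320 × 362880 = 14631321600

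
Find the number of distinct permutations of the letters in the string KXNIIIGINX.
10! / (1! × 4! × 2! × 2! × 1!) = 37800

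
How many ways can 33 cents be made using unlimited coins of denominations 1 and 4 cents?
Coefficient of x^33 in 1/(1-x^1) · 1/(1-x^4). Use j coins of 4 for j = 0..⌊33/4⌋ = 8, the rest in 1s: 8 + 1 = 9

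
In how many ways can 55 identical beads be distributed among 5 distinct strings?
C(55+5-1, 5-1) = C(59, 4) = 455126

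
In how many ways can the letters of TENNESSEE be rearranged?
9! / (1! × 4! × 2! × 2!) = 3780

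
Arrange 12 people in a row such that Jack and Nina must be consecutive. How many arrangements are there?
Treat the 2 as one block: (12-2+1)! × 2! = 39916800 × 2 = 79833600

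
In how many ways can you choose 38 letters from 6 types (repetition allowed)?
C(38+6-1, 6-1) = C(43, 5) = 962598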